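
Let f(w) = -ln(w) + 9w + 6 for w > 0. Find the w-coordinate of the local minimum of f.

1/9

f'(w) = -1/w + 9 = 0 gives w = 1/9.
f''(w) = 1/w², which is positive for w > 0, so this is a local minimum.
f(1/9) = -1·ln(1/9) + 1 + 6 ≈ 9.1972.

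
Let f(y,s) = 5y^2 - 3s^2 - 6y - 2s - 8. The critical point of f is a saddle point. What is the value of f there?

-142/15

∂f/∂y = 10y - 6 = 0 and ∂f/∂s = -6s - 2 = 0, so (y, s) = (3/5, -1/3).
The Hessian has f_{yy} = 10, f_{ss} = -6, f_{ys} = 0, giving D = -60 < 0, so the point is a saddle point.
f(3/5, -1/3) = -142/15.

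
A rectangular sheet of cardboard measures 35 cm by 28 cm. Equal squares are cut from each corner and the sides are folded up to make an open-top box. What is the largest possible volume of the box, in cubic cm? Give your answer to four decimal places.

2251.5294

With cut size x, the volume is V(x) = x(35 − 2x)(28 − 2x) for 0 < x < 14.
V'(x) = 12x^2 − 252x + 980. Setting V'(x) = 0 gives x ≈ 5.1537 (the root in (0, 14)).
V''(x) = 24x − 252 is negative there, so this is the maximum; V ≈ 2251.5294.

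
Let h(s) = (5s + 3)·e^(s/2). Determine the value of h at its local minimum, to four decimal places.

By the product rule, h'(s) = ((5/2)s + 13/2)·e^(s/2). Since e^(s/2) > 0, the only critical point is s = -13/5.
h''(-13/5) has the same sign as 5/2 > 0, so this is a local minimum.
h(-13/5) = (-10)·e^(-13/10) ≈ -2.7253.

-2.7253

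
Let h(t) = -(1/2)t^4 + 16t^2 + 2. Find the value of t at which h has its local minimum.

h'(t) = -2t^3 + 32t = 0 at t = -4, 0, 4.
Second-derivative test with h''(t) = -6t^2 + 32: h''(-4) = -64 < 0 ⇒ local maximum; h''(0) = 32 > 0 ⇒ local minimum; h''(4) = -64 < 0 ⇒ local maximum.
Thus h has its local minimum at t = 0, with value 2.

0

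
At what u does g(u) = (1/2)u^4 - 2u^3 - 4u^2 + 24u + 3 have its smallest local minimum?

g'(u) = 2u^3 - 6u^2 - 8u + 24. Setting g'(u) = 0 gives u ∈ {-2, 2, 3}.
Second-derivative test with g''(u) = 6u^2 - 12u - 8: g''(-2) = 40 > 0 ⇒ local minimum; g''(2) = -8 < 0 ⇒ local maximum; g''(3) = 10 > 0 ⇒ local minimum.
So the smallest local minimum value is g(-2) = -37.

-2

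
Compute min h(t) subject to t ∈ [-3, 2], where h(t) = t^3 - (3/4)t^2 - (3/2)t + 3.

h'(t) = 3t^2 - (3/2)t - 3/2, which vanishes at t = -1/2 and t = 1.
Candidates: h(-3) = -105/4, h(-1/2) = 55/16, h(1) = 7/4, h(2) = 5.
Hence the absolute minimum is -105/4 at t = -3.

-105/4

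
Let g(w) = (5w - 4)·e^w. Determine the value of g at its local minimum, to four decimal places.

Differentiating with the product rule gives g'(w) = (5w + 1)·e^w. Since e^w > 0, the only critical point is w = -1/5.
g''(-1/5) has the same sign as 5 > 0, so this is a local minimum.
g(-1/5) = (-5)·e^(-1/5) ≈ -4.0937.

-4.0937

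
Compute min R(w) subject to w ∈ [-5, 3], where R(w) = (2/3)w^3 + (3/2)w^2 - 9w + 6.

-15/8

Differentiating, R'(w) = 2w^2 + 3w - 9; which vanishes at w = -3 and w = 3/2.
Evaluating at the critical points and endpoints: R(-5) = 31/6,  R(-3) = 57/2,  R(3/2) = -15/8,  R(3) = 21/2.
So the minimum is R(3/2) = -15/8.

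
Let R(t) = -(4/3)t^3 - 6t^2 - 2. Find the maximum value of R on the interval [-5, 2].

R'(t) = -4t^2 - 12t, which vanishes at t = -3 and t = 0.
Evaluating at the critical points and endpoints: R(-5) = 44/3,  R(-3) = -20,  R(0) = -2,  R(2) = -110/3.
Hence the absolute maximum is 44/3 at t = -5.

44/3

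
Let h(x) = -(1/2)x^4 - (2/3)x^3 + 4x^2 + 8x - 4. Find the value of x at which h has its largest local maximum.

2

h'(x) = -2x^3 - 2x^2 + 8x + 8 = 0 at x = -2, -1, 2.
h''(x) = -6x^2 - 4x + 8. h''(-2) = -8 < 0 ⇒ local maximum; h''(-1) = 6 > 0 ⇒ local minimum; h''(2) = -24 < 0 ⇒ local maximum.
So the largest local maximum value is h(2) = 44/3.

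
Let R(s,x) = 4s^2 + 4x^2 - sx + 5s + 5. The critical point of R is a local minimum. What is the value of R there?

∂R/∂s = 8s - x + 5 = 0 and ∂R/∂x = -s + 8x = 0, so (s, x) = (-40/63, -5/63).
The Hessian has R_{ss} = 8, R_{xx} = 8, R_{sx} = -1, giving D = 63 > 0 with R_{ss} > 0, so the point is a local minimum.
R(-40/63, -5/63) = 215/63.

215/63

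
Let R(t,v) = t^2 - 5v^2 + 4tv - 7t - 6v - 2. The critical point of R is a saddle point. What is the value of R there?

∂R/∂t = 2t + 4v - 7 = 0 and ∂R/∂v = 4t - 10v - 6 = 0, so (t, v) = (47/18, 4/9).
The Hessian has R_{tt} = 2, R_{vv} = -10, R_{tv} = 4, giving D = -36 < 0, so the point is a saddle point.
R(47/18, 4/9) = -449/36.

-449/36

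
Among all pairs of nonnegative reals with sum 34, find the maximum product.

With x + y = 34, the product is P(x) = x(34 − x).
P'(x) = 34 − 2x = 0 gives x = 17; P'' = −2 < 0, so this is the maximum.
P = 17·17 = 289.

289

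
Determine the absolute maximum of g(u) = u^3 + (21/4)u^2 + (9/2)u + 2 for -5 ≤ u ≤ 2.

40

Differentiating, g'(u) = 3u^2 + (21/2)u + 9/2; which vanishes at u = -3 and u = -1/2.
Candidates: g(-5) = -57/4, g(-3) = 35/4, g(-1/2) = 15/16, g(2) = 40.
Hence the absolute maximum is 40 at u = 2.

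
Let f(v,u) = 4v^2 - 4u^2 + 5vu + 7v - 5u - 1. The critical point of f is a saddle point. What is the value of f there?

∂f/∂v = 8v + 5u + 7 = 0 and ∂f/∂u = 5v - 8u - 5 = 0, so (v, u) = (-31/89, -75/89).
The Hessian has f_{vv} = 8, f_{uu} = -8, f_{vu} = 5, giving D = -89 < 0, so the point is a saddle point.
f(-31/89, -75/89) = -10/89.

-10/89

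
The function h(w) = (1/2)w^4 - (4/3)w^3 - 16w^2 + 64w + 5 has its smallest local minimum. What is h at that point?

-881/3

h'(w) = 2w^3 - 4w^2 - 32w + 64 = 0 at w = -4, 2, 4.
Since h''(w) = 6w^2 - 8w - 32, we get h''(-4) = 96 > 0 ⇒ local minimum; h''(2) = -24 < 0 ⇒ local maximum; h''(4) = 32 > 0 ⇒ local minimum.
The smallest local minimum is h(-4) = -881/3.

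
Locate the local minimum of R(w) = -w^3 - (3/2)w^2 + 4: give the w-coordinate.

Critical points: R'(w) = -3w^2 - 3w vanishes at w = -1, 0.
Second-derivative test with R''(w) = -6w - 3: R''(-1) = 3 > 0 ⇒ local minimum; R''(0) = -3 < 0 ⇒ local maximum.
The local minimum is R(-1) = 7/2.

-1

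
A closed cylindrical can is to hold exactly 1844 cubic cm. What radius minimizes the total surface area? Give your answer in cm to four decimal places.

With radius r and height h, πr²h = 1844 so h = 1844/(πr²), and S(r) = 2πr² + 2πrh = 2πr² + 2·1844/r.
S'(r) = 4πr − 2·1844/r² = 0 ⇒ r³ = 1844/(2π), so r ≈ 6.6455 and h = 2r ≈ 13.2910.
S''(r) = 4π + 4·1844/r³ > 0, so this is the minimum; S ≈ 832.4442.

6.6455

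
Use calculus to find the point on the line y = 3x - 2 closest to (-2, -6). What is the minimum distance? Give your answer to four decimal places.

Minimize D(x)^2 = (x + 2)^2 + (3x + 4)^2.
d/dx[D^2] = 2(x + 2) + 2·3·(3x + 4) = 0 ⇒ x = -7/5.
Then y = -31/5 and the distance is √(2/5) ≈ 0.6325.

0.6325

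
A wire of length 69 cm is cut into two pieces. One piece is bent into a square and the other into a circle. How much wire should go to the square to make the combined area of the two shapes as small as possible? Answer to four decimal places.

Let x be the length used for the square. Square side x/4; circle radius (69−x)/(2π).
A(x) = (x/4)² + π·((69−x)/(2π))² = x²/16 + (69−x)²/(4π) for 0 ≤ x ≤ 69. A'(x) = x/8 − (69−x)/(2π) = 0 gives x = 4·69/(π+4) ≈ 38.6468.
A'' = 1/8 + 1/(2π) > 0, so this gives the minimum combined area; x ≈ 38.6468 cm to the square.

38.6468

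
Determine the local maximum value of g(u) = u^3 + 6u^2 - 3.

29

g'(u) = 3u^2 + 12u. Setting g'(u) = 0 gives u ∈ {-4, 0}.
Since g''(u) = 6u + 12, we get g''(-4) = -12 < 0 ⇒ local maximum; g''(0) = 12 > 0 ⇒ local minimum.
So the local maximum value is g(-4) = 29.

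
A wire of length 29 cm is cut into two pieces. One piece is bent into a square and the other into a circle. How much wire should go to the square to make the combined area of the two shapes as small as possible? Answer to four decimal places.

16.2429

Let x be the length used for the square. Square side x/4; circle radius (29−x)/(2π).
A(x) = (x/4)² + π·((29−x)/(2π))² = x²/16 + (29−x)²/(4π) for 0 ≤ x ≤ 29. A'(x) = x/8 − (29−x)/(2π) = 0 gives x = 4·29/(π+4) ≈ 16.2429.
A'' = 1/8 + 1/(2π) > 0, so this gives the minimum combined area; x ≈ 16.2429 cm to the square.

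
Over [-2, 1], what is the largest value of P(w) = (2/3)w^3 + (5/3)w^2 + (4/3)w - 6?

The derivative is 2w^2 + (10/3)w + 4/3, which vanishes at w = -1 and w = -2/3.
Evaluating at the critical points and endpoints: P(-2) = -22/3,  P(-1) = -19/3,  P(-2/3) = -514/81,  P(1) = -7/3.
The maximum over the interval is -7/3, attained at w = 1.

-7/3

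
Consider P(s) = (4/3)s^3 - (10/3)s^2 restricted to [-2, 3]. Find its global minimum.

-24

Differentiating, P'(s) = 4s^2 - (20/3)s; which vanishes at s = 0 and s = 5/3.
Candidates: P(-2) = -24,  P(0) = 0,  P(5/3) = -250/81,  P(3) = 6.
So the minimum is P(-2) = -24.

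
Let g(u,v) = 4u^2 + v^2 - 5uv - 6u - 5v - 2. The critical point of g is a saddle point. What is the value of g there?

268/9

∂g/∂u = 8u - 5v - 6 = 0 and ∂g/∂v = -5u + 2v - 5 = 0, so (u, v) = (-37/9, -70/9).
The Hessian has g_{uu} = 8, g_{vv} = 2, g_{uv} = -5, giving D = -9 < 0, so the point is a saddle point.
g(-37/9, -70/9) = 268/9.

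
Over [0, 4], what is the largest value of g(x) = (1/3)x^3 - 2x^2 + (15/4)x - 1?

Differentiating, g'(x) = x^2 - 4x + 15/4; which vanishes at x = 3/2 and x = 5/2.
Candidates: g(0) = -1; g(3/2) = 5/4; g(5/2) = 13/12; g(4) = 10/3.
So the maximum is g(4) = 10/3.

10/3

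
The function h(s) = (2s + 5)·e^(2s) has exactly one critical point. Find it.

h'(s) = 2·e^(2s) + (2s + 5)·2·e^(2s) = (4s + 12)·e^(2s). Since e^(2s) > 0, the only critical point is s = -3.
h''(-3) has the same sign as 4 > 0, so this is a local minimum.
h(-3) = (-1)·e^(-6) ≈ -0.0025.

-3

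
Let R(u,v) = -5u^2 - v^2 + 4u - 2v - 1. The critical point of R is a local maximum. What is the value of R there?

∂R/∂u = -10u + 4 = 0 and ∂R/∂v = -2v - 2 = 0, so (u, v) = (2/5, -1).
The Hessian has R_{uu} = -10, R_{vv} = -2, R_{uv} = 0, giving D = 20 > 0 with R_{uu} < 0, so the point is a local maximum.
R(2/5, -1) = 4/5.

4/5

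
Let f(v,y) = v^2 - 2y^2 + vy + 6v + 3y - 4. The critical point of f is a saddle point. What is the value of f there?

∂f/∂v = 2v + y + 6 = 0 and ∂f/∂y = v - 4y + 3 = 0, so (v, y) = (-3, 0).
The Hessian has f_{vv} = 2, f_{yy} = -4, f_{vy} = 1, giving D = -9 < 0, so the point is a saddle point.
f(-3, 0) = -13.

-13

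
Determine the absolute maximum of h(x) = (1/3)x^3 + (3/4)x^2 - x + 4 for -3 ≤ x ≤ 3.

67/4

h'(x) = x^2 + (3/2)x - 1, which vanishes at x = -2 and x = 1/2.
Compare values at every candidate in [-3, 3]: h(-3) = 19/4, h(-2) = 19/3, h(1/2) = 179/48, h(3) = 67/4.
So the maximum is h(3) = 67/4.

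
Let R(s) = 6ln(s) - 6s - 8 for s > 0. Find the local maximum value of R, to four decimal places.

R'(s) = 6/s − 6 = 0 gives s = 1.
R''(s) = -6/s², which is negative for s > 0, so this is a local maximum.
R(1) = 6·ln(1) - 6 - 8 ≈ -14.0000.

-14.0000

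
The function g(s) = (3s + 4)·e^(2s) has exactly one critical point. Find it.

By the product rule, g'(s) = (6s + 11)·e^(2s). Since e^(2s) > 0, the only critical point is s = -11/6.
g''(-11/6) has the same sign as 6 > 0, so this is a local minimum.
g(-11/6) = (-3/2)·e^(-11/3) ≈ -0.0383.

-11/6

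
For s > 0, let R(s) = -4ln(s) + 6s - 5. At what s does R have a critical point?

R'(s) = -4/s + 6 = 0 gives s = 2/3.
R''(s) = 4/s², which is positive for s > 0, so this is a local minimum.
R(2/3) = -4·ln(2/3) + 4 - 5 ≈ 0.6219.

2/3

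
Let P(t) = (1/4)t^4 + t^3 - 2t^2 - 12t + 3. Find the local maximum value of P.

15

Critical points: P'(t) = t^3 + 3t^2 - 4t - 12 vanishes at t = -3, -2, 2.
P''(t) = 3t^2 + 6t - 4. P''(-3) = 5 > 0 ⇒ local minimum; P''(-2) = -4 < 0 ⇒ local maximum; P''(2) = 20 > 0 ⇒ local minimum.
The local maximum is P(-2) = 15.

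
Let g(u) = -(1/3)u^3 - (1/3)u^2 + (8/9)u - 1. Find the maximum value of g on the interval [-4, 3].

103/9

Differentiating, g'(u) = -u^2 - (2/3)u + 8/9; which vanishes at u = -4/3 and u = 2/3.
Candidates: g(-4) = 103/9, g(-4/3) = -161/81, g(2/3) = -53/81, g(3) = -31/3.
Hence the absolute maximum is 103/9 at u = -4.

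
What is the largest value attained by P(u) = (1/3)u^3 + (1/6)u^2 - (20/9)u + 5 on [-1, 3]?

53/6

P'(u) = u^2 + (1/3)u - 20/9, whose only zero in [-1, 3] is u = 4/3.
Evaluating at the critical points and endpoints: P(-1) = 127/18,  P(4/3) = 253/81,  P(3) = 53/6.
Hence the absolute maximum is 53/6 at u = 3.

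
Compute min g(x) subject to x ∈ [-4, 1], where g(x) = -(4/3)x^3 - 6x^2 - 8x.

-46/3

Differentiating, g'(x) = -4x^2 - 12x - 8; which vanishes at x = -2 and x = -1.
Compare values at every candidate in [-4, 1]: g(-4) = 64/3; g(-2) = 8/3; g(-1) = 10/3; g(1) = -46/3.
Hence the absolute minimum is -46/3 at x = 1.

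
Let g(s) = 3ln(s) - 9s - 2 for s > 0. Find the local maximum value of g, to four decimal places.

-8.2958

g'(s) = 3/s − 9 = 0 gives s = 1/3.
g''(s) = -3/s², which is negative for s > 0, so this is a local maximum.
g(1/3) = 3·ln(1/3) - 3 - 2 ≈ -8.2958.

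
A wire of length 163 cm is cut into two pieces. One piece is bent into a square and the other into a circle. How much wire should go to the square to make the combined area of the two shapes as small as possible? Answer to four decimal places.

Let x be the length used for the square. Square side x/4; circle radius (163−x)/(2π).
A(x) = (x/4)² + π·((163−x)/(2π))² = x²/16 + (163−x)²/(4π) for 0 ≤ x ≤ 163. A'(x) = x/8 − (163−x)/(2π) = 0 gives x = 4·163/(π+4) ≈ 91.2962.
A'' = 1/8 + 1/(2π) > 0, so this gives the minimum combined area; x ≈ 91.2962 cm to the square.

91.2962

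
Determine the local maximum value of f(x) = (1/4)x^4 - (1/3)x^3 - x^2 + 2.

2

f'(x) = x^3 - x^2 - 2x = 0 at x = -1, 0, 2.
Since f''(x) = 3x^2 - 2x - 2, we get f''(-1) = 3 > 0 ⇒ local minimum; f''(0) = -2 < 0 ⇒ local maximum; f''(2) = 6 > 0 ⇒ local minimum.
The local maximum is f(0) = 2.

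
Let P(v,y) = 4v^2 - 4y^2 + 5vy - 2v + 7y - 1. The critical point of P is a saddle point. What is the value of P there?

161/89

∂P/∂v = 8v + 5y - 2 = 0 and ∂P/∂y = 5v - 8y + 7 = 0, so (v, y) = (-19/89, 66/89).
The Hessian has P_{vv} = 8, P_{yy} = -8, P_{vy} = 5, giving D = -89 < 0, so the point is a saddle point.
P(-19/89, 66/89) = 161/89.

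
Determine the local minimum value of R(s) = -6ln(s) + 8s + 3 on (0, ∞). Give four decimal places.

10.7261

R'(s) = -6/s + 8 = 0 gives s = 3/4.
R''(s) = 6/s², which is positive for s > 0, so this is a local minimum.
R(3/4) = -6·ln(3/4) + 6 + 3 ≈ 10.7261.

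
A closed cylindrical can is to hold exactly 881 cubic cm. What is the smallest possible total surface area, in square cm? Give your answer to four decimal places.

508.7430

With radius r and height h, πr²h = 881 so h = 881/(πr²), and S(r) = 2πr² + 2πrh = 2πr² + 2·881/r.
S'(r) = 4πr − 2·881/r² = 0 ⇒ r³ = 881/(2π), so r ≈ 5.1952 and h = 2r ≈ 10.3903.
S''(r) = 4π + 4·881/r³ > 0, so this is the minimum; S ≈ 508.7430.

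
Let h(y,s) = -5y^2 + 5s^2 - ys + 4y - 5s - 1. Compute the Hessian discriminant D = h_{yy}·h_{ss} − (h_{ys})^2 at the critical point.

∂h/∂y = -10y - s + 4 = 0 and ∂h/∂s = -y + 10s - 5 = 0, so (y, s) = (35/101, 54/101).
The Hessian has h_{yy} = -10, h_{ss} = 10, h_{ys} = -1, giving D = -101 < 0, so the point is a saddle point.
D = (-10)·(10) − (-1)^2 = -101.

-101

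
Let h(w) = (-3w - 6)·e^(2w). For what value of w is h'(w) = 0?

h'(w) = (-3)·e^(2w) + (-3w - 6)·2·e^(2w) = (-6w - 15)·e^(2w). Since e^(2w) > 0, the only critical point is w = -5/2.
h''(-5/2) has the same sign as -6 < 0, so this is a local maximum.
h(-5/2) = (3/2)·e^(-5) ≈ 0.0101.

-5/2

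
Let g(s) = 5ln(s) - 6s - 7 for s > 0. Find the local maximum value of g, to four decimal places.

g'(s) = 5/s − 6 = 0 gives s = 5/6.
g''(s) = -5/s², which is negative for s > 0, so this is a local maximum.
g(5/6) = 5·ln(5/6) - 5 - 7 ≈ -12.9116.

-12.9116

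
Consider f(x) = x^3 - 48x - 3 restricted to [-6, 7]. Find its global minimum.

-131

Differentiating, f'(x) = 3x^2 - 48; which vanishes at x = -4 and x = 4.
Evaluating at the critical points and endpoints: f(-6) = 69; f(-4) = 125; f(4) = -131; f(7) = 4.
So the minimum is f(4) = -131.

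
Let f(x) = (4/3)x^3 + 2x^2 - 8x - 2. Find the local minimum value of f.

-20/3

f'(x) = 4x^2 + 4x - 8. Setting f'(x) = 0 gives x ∈ {-2, 1}.
Second-derivative test with f''(x) = 8x + 4: f''(-2) = -12 < 0 ⇒ local maximum; f''(1) = 12 > 0 ⇒ local minimum.
Thus f has its local minimum at x = 1, with value -20/3.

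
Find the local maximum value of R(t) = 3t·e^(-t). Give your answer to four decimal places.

1.1036

Differentiating with the product rule gives R'(t) = (-3t + 3)·e^(-t). Since e^(-t) > 0, the only critical point is t = 1.
R''(1) has the same sign as -3 < 0, so this is a local maximum.
R(1) = (3)·e^(-1) ≈ 1.1036.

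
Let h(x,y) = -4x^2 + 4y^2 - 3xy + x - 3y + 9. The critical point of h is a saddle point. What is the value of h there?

616/73

∂h/∂x = -8x - 3y + 1 = 0 and ∂h/∂y = -3x + 8y - 3 = 0, so (x, y) = (-1/73, 27/73).
The Hessian has h_{xx} = -8, h_{yy} = 8, h_{xy} = -3, giving D = -73 < 0, so the point is a saddle point.
h(-1/73, 27/73) = 616/73.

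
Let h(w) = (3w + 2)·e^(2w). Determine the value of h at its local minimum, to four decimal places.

By the product rule, h'(w) = (6w + 7)·e^(2w). Since e^(2w) > 0, the only critical point is w = -7/6.
h''(-7/6) has the same sign as 6 > 0, so this is a local minimum.
h(-7/6) = (-3/2)·e^(-7/3) ≈ -0.1455.

-0.1455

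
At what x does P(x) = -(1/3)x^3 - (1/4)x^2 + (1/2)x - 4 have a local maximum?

1/2

Critical points: P'(x) = -x^2 - (1/2)x + 1/2 vanishes at x = -1, 1/2.
P''(x) = -2x - 1/2. P''(-1) = 3/2 > 0 ⇒ local minimum; P''(1/2) = -3/2 < 0 ⇒ local maximum.
Thus P has its local maximum at x = 1/2, with value -185/48.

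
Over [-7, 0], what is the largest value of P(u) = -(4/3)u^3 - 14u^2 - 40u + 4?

The derivative is -4u^2 - 28u - 40, which vanishes at u = -5 and u = -2.
Evaluating at the critical points and endpoints: P(-7) = 166/3; P(-5) = 62/3; P(-2) = 116/3; P(0) = 4.
Hence the absolute maximum is 166/3 at u = -7.

166/3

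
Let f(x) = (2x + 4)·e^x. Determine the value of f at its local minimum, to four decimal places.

-0.0996

f'(x) = 2·e^x + (2x + 4)·1·e^x = (2x + 6)·e^x. Since e^x > 0, the only critical point is x = -3.
f''(-3) has the same sign as 2 > 0, so this is a local minimum.
f(-3) = (-2)·e^(-3) ≈ -0.0996.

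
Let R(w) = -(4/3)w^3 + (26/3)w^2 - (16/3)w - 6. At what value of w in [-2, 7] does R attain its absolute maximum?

-2

R'(w) = -4w^2 + (52/3)w - 16/3, which vanishes at w = 1/3 and w = 4.
Candidates: R(-2) = 50, R(1/3) = -556/81, R(4) = 26, R(7) = -76.
Hence the absolute maximum is 50 at w = -2.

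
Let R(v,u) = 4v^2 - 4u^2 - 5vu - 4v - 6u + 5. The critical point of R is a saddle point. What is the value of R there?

∂R/∂v = 8v - 5u - 4 = 0 and ∂R/∂u = -5v - 8u - 6 = 0, so (v, u) = (2/89, -68/89).
The Hessian has R_{vv} = 8, R_{uu} = -8, R_{vu} = -5, giving D = -89 < 0, so the point is a saddle point.
R(2/89, -68/89) = 645/89.

645/89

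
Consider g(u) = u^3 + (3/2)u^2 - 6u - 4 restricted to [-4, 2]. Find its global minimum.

Differentiating, g'(u) = 3u^2 + 3u - 6; which vanishes at u = -2 and u = 1.
Evaluating at the critical points and endpoints: g(-4) = -20,  g(-2) = 6,  g(1) = -15/2,  g(2) = -2.
So the minimum is g(-4) = -20.

-20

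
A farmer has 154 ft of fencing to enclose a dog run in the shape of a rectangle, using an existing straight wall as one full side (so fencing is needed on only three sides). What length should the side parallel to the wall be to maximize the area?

77

Let the sides perpendicular to the wall have length x and the parallel side y, so 2x + y = 154 and the area is A = xy = x(154 − 2x).
A'(x) = 154 − 4x = 0 gives x = 77/2, and A''(x) = −4 < 0 confirms a maximum.
Then y = 154 − 2·77/2 = 77 and A = 5929/2.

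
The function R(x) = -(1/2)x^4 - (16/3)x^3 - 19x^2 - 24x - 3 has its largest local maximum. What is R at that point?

41/6

Critical points: R'(x) = -2x^3 - 16x^2 - 38x - 24 vanishes at x = -4, -3, -1.
Second-derivative test with R''(x) = -6x^2 - 32x - 38: R''(-4) = -6 < 0 ⇒ local maximum; R''(-3) = 4 > 0 ⇒ local minimum; R''(-1) = -12 < 0 ⇒ local maximum.
Thus R has its largest local maximum at x = -1, with value 41/6.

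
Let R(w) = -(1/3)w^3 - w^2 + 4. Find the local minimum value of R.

8/3

R'(w) = -w^2 - 2w = 0 at w = -2, 0.
Since R''(w) = -2w - 2, we get R''(-2) = 2 > 0 ⇒ local minimum; R''(0) = -2 < 0 ⇒ local maximum.
Thus R has its local minimum at w = -2, with value 8/3.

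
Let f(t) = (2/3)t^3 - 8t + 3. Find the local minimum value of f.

Critical points: f'(t) = 2t^2 - 8 vanishes at t = -2, 2.
Since f''(t) = 4t, we get f''(-2) = -8 < 0 ⇒ local maximum; f''(2) = 8 > 0 ⇒ local minimum.
The local minimum is f(2) = -23/3.

-23/3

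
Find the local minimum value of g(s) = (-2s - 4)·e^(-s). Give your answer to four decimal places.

g'(s) = (-2)·e^(-s) + (-2s - 4)·(-1)·e^(-s) = (2s + 2)·e^(-s). Since e^(-s) > 0, the only critical point is s = -1.
g''(-1) has the same sign as 2 > 0, so this is a local minimum.
g(-1) = (-2)·e^(1) ≈ -5.4366.

-5.4366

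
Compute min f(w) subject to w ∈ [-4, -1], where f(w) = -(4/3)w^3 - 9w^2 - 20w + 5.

52/3

f'(w) = -4w^2 - 18w - 20, which vanishes at w = -5/2 and w = -2.
Candidates: f(-4) = 79/3; f(-5/2) = 235/12; f(-2) = 59/3; f(-1) = 52/3.
So the minimum is f(-1) = 52/3.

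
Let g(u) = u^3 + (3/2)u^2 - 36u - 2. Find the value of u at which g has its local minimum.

Critical points: g'(u) = 3u^2 + 3u - 36 vanishes at u = -4, 3.
g''(u) = 6u + 3. g''(-4) = -21 < 0 ⇒ local maximum; g''(3) = 21 > 0 ⇒ local minimum.
Thus g has its local minimum at u = 3, with value -139/2.

3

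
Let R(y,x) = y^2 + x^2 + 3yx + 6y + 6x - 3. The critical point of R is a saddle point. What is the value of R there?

∂R/∂y = 2y + 3x + 6 = 0 and ∂R/∂x = 3y + 2x + 6 = 0, so (y, x) = (-6/5, -6/5).
The Hessian has R_{yy} = 2, R_{xx} = 2, R_{yx} = 3, giving D = -5 < 0, so the point is a saddle point.
R(-6/5, -6/5) = -51/5.

-51/5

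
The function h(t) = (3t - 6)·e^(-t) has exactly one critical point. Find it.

3

Differentiating with the product rule gives h'(t) = (-3t + 9)·e^(-t). Since e^(-t) > 0, the only critical point is t = 3.
h''(3) has the same sign as -3 < 0, so this is a local maximum.
h(3) = (3)·e^(-3) ≈ 0.1494.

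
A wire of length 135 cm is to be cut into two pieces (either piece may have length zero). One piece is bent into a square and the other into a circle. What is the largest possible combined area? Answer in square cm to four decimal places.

Let x be the length used for the square. Square side x/4; circle radius (135−x)/(2π).
A(x) = (x/4)² + π·((135−x)/(2π))² = x²/16 + (135−x)²/(4π) for 0 ≤ x ≤ 135. A'(x) = x/8 − (135−x)/(2π) = 0 gives x = 4·135/(π+4) ≈ 75.6134.
A'' > 0, so the interior critical point is a minimum; the maximum is at an endpoint. A(0) = 1450.2994 and A(135) = 1139.0625, so the largest area is 1450.2994.

1450.2994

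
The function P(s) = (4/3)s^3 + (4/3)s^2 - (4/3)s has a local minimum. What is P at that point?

P'(s) = 4s^2 + (8/3)s - 4/3 = 0 at s = -1, 1/3.
Second-derivative test with P''(s) = 8s + 8/3: P''(-1) = -16/3 < 0 ⇒ local maximum; P''(1/3) = 16/3 > 0 ⇒ local minimum.
So the local minimum value is P(1/3) = -20/81.

-20/81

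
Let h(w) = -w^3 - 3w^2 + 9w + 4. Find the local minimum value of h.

h'(w) = -3w^2 - 6w + 9. Setting h'(w) = 0 gives w ∈ {-3, 1}.
Second-derivative test with h''(w) = -6w - 6: h''(-3) = 12 > 0 ⇒ local minimum; h''(1) = -12 < 0 ⇒ local maximum.
The local minimum is h(-3) = -23.

-23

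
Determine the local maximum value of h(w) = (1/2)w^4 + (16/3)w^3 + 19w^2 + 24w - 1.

h'(w) = 2w^3 + 16w^2 + 38w + 24. Setting h'(w) = 0 gives w ∈ {-4, -3, -1}.
Since h''(w) = 6w^2 + 32w + 38, we get h''(-4) = 6 > 0 ⇒ local minimum; h''(-3) = -4 < 0 ⇒ local maximum; h''(-1) = 12 > 0 ⇒ local minimum.
Thus h has its local maximum at w = -3, with value -11/2.

-11/2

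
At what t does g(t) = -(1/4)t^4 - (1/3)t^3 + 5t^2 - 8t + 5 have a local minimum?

g'(t) = -t^3 - t^2 + 10t - 8 = 0 at t = -4, 1, 2.
Second-derivative test with g''(t) = -3t^2 - 2t + 10: g''(-4) = -30 < 0 ⇒ local maximum; g''(1) = 5 > 0 ⇒ local minimum; g''(2) = -6 < 0 ⇒ local maximum.
Thus g has its local minimum at t = 1, with value 17/12.

1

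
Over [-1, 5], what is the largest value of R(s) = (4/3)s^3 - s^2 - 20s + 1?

R'(s) = 4s^2 - 2s - 20, whose only zero in [-1, 5] is s = 5/2.
Candidates: R(-1) = 56/3, R(5/2) = -413/12, R(5) = 128/3.
Hence the absolute maximum is 128/3 at s = 5.

128/3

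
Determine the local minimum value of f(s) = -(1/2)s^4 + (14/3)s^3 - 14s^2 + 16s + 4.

f'(s) = -2s^3 + 14s^2 - 28s + 16 = 0 at s = 1, 2, 4.
Second-derivative test with f''(s) = -6s^2 + 28s - 28: f''(1) = -6 < 0 ⇒ local maximum; f''(2) = 4 > 0 ⇒ local minimum; f''(4) = -12 < 0 ⇒ local maximum.
Thus f has its local minimum at s = 2, with value 28/3.

28/3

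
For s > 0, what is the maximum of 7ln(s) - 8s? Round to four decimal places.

R'(s) = 7/s − 8 = 0 gives s = 7/8.
R''(s) = -7/s², which is negative for s > 0, so this is a local maximum.
R(7/8) = 7·ln(7/8) - 7 ≈ -7.9347.

-7.9347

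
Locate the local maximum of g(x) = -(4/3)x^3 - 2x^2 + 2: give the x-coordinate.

g'(x) = -4x^2 - 4x = 0 at x = -1, 0.
g''(x) = -8x - 4. g''(-1) = 4 > 0 ⇒ local minimum; g''(0) = -4 < 0 ⇒ local maximum.
So the local maximum value is g(0) = 2.

0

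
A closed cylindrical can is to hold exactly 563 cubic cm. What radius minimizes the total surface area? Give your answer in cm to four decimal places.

4.4748

With radius r and height h, πr²h = 563 so h = 563/(πr²), and S(r) = 2πr² + 2πrh = 2πr² + 2·563/r.
S'(r) = 4πr − 2·563/r² = 0 ⇒ r³ = 563/(2π), so r ≈ 4.4748 and h = 2r ≈ 8.9497.
S''(r) = 4π + 4·563/r³ > 0, so this is the minimum; S ≈ 377.4448.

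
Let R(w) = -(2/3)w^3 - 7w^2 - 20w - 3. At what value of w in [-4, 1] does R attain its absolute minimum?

R'(w) = -2w^2 - 14w - 20, whose only zero in [-4, 1] is w = -2.
Compare values at every candidate in [-4, 1]: R(-4) = 23/3; R(-2) = 43/3; R(1) = -92/3.
So the minimum is R(1) = -92/3.

1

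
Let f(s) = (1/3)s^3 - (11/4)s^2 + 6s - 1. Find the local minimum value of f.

1/3

f'(s) = s^2 - (11/2)s + 6 = 0 at s = 3/2, 4.
Since f''(s) = 2s - 11/2, we get f''(3/2) = -5/2 < 0 ⇒ local maximum; f''(4) = 5/2 > 0 ⇒ local minimum.
So the local minimum value is f(4) = 1/3.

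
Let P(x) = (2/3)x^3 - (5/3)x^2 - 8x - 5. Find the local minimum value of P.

P'(x) = 2x^2 - (10/3)x - 8 = 0 at x = -4/3, 3.
Second-derivative test with P''(x) = 4x - 10/3: P''(-4/3) = -26/3 < 0 ⇒ local maximum; P''(3) = 26/3 > 0 ⇒ local minimum.
So the local minimum value is P(3) = -26.

-26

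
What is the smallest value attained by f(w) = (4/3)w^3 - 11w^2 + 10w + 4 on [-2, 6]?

f'(w) = 4w^2 - 22w + 10, which vanishes at w = 1/2 and w = 5.
Evaluating at the critical points and endpoints: f(-2) = -212/3; f(1/2) = 77/12; f(5) = -163/3; f(6) = -44.
The minimum over the interval is -212/3, attained at w = -2.

-212/3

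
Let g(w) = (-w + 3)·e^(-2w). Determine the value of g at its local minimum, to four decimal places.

By the product rule, g'(w) = (2w - 7)·e^(-2w). Since e^(-2w) > 0, the only critical point is w = 7/2.
g''(7/2) has the same sign as 2 > 0, so this is a local minimum.
g(7/2) = (-1/2)·e^(-7) ≈ -0.0005.

-0.0005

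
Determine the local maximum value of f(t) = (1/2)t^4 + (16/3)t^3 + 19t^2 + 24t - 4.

-17/2

Critical points: f'(t) = 2t^3 + 16t^2 + 38t + 24 vanishes at t = -4, -3, -1.
Second-derivative test with f''(t) = 6t^2 + 32t + 38: f''(-4) = 6 > 0 ⇒ local minimum; f''(-3) = -4 < 0 ⇒ local maximum; f''(-1) = 12 > 0 ⇒ local minimum.
Thus f has its local maximum at t = -3, with value -17/2.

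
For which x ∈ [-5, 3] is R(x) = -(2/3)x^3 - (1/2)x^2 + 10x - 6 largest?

Differentiating, R'(x) = -2x^2 - x + 10; which vanishes at x = -5/2 and x = 2.
Compare values at every candidate in [-5, 3]: R(-5) = 89/6, R(-5/2) = -569/24, R(2) = 20/3, R(3) = 3/2.
The maximum over the interval is 89/6, attained at x = -5.

-5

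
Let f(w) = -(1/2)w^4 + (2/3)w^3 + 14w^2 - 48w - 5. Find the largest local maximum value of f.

f'(w) = -2w^3 + 2w^2 + 28w - 48. Setting f'(w) = 0 gives w ∈ {-4, 2, 3}.
f''(w) = -6w^2 + 4w + 28. f''(-4) = -84 < 0 ⇒ local maximum; f''(2) = 12 > 0 ⇒ local minimum; f''(3) = -14 < 0 ⇒ local maximum.
The largest local maximum is f(-4) = 721/3.

721/3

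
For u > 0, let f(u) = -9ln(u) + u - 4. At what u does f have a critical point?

f'(u) = -9/u + 1 = 0 gives u = 9.
f''(u) = 9/u², which is positive for u > 0, so this is a local minimum.
f(9) = -9·ln(9) + 9 - 4 ≈ -14.7750.

9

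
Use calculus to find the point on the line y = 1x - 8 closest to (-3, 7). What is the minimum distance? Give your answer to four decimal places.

12.7279

Minimize D(x)^2 = (x + 3)^2 + (x - 15)^2.
d/dx[D^2] = 2(x + 3) + 2·1·(x - 15) = 0 ⇒ x = 6.
Then y = -2 and the distance is √(162) ≈ 12.7279.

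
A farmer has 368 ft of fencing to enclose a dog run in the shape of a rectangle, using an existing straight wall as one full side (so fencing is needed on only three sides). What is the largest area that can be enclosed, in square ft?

Let the sides perpendicular to the wall have length x and the parallel side y, so 2x + y = 368 and the area is A = xy = x(368 − 2x).
A'(x) = 368 − 4x = 0 gives x = 92, and A''(x) = −4 < 0 confirms a maximum.
Then y = 368 − 2·92 = 184 and A = 16928.

16928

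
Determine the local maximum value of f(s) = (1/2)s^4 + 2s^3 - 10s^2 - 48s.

48

f'(s) = 2s^3 + 6s^2 - 20s - 48. Setting f'(s) = 0 gives s ∈ {-4, -2, 3}.
Second-derivative test with f''(s) = 6s^2 + 12s - 20: f''(-4) = 28 > 0 ⇒ local minimum; f''(-2) = -20 < 0 ⇒ local maximum; f''(3) = 70 > 0 ⇒ local minimum.
So the local maximum value is f(-2) = 48.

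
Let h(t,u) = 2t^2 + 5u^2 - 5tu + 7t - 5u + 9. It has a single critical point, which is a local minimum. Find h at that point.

∂h/∂t = 4t - 5u + 7 = 0 and ∂h/∂u = -5t + 10u - 5 = 0, so (t, u) = (-3, -1).
The Hessian has h_{tt} = 4, h_{uu} = 10, h_{tu} = -5, giving D = 15 > 0 with h_{tt} > 0, so the point is a local minimum.
h(-3, -1) = 1.

1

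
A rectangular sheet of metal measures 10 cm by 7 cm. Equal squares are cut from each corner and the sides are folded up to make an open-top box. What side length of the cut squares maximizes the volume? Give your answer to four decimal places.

With cut size x, the volume is V(x) = x(10 − 2x)(7 − 2x) for 0 < x < 3.5.
V'(x) = 12x^2 − 68x + 70. Setting V'(x) = 0 gives x ≈ 1.3520 (the root in (0, 3.5)).
V''(x) = 24x − 68 is negative there, so this is the maximum; V ≈ 42.3766.

1.3520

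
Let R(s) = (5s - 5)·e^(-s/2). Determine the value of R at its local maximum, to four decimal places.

Differentiating with the product rule gives R'(s) = (-(5/2)s + 15/2)·e^(-s/2). Since e^(-s/2) > 0, the only critical point is s = 3.
R''(3) has the same sign as -5/2 < 0, so this is a local maximum.
R(3) = (10)·e^(-3/2) ≈ 2.2313.

2.2313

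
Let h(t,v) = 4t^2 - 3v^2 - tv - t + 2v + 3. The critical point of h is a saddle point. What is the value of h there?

∂h/∂t = 8t - v - 1 = 0 and ∂h/∂v = -t - 6v + 2 = 0, so (t, v) = (8/49, 15/49).
The Hessian has h_{tt} = 8, h_{vv} = -6, h_{tv} = -1, giving D = -49 < 0, so the point is a saddle point.
h(8/49, 15/49) = 158/49.

158/49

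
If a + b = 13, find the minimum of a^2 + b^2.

With a + b = 13, a^2 + b^2 = a^2 + (13 − a)^2.
The derivative 2a − 2(13 − a) = 4a − 26 vanishes at a = 13/2; second derivative 4 > 0, a minimum.
The minimum is 2·(13/2)^2 = 169/2.

169/2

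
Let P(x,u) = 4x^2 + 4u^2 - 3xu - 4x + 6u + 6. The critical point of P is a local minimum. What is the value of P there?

∂P/∂x = 8x - 3u - 4 = 0 and ∂P/∂u = -3x + 8u + 6 = 0, so (x, u) = (14/55, -36/55).
The Hessian has P_{xx} = 8, P_{uu} = 8, P_{xu} = -3, giving D = 55 > 0 with P_{xx} > 0, so the point is a local minimum.
P(14/55, -36/55) = 194/55.

194/55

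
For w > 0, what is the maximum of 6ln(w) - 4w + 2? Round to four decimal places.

f'(w) = 6/w − 4 = 0 gives w = 3/2.
f''(w) = -6/w², which is negative for w > 0, so this is a local maximum.
f(3/2) = 6·ln(3/2) - 6 + 2 ≈ -1.5672.

-1.5672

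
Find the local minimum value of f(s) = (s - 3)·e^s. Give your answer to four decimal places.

By the product rule, f'(s) = (s - 2)·e^s. Since e^s > 0, the only critical point is s = 2.
f''(2) has the same sign as 1 > 0, so this is a local minimum.
f(2) = (-1)·e^(2) ≈ -7.3891.

-7.3891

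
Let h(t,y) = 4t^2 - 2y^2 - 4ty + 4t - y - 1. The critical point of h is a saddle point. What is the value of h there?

-23/12

∂h/∂t = 8t - 4y + 4 = 0 and ∂h/∂y = -4t - 4y - 1 = 0, so (t, y) = (-5/12, 1/6).
The Hessian has h_{tt} = 8, h_{yy} = -4, h_{ty} = -4, giving D = -48 < 0, so the point is a saddle point.
h(-5/12, 1/6) = -23/12.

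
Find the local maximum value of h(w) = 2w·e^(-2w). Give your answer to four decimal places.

Differentiating with the product rule gives h'(w) = (-4w + 2)·e^(-2w). Since e^(-2w) > 0, the only critical point is w = 1/2.
h''(1/2) has the same sign as -4 < 0, so this is a local maximum.
h(1/2) = (1)·e^(-1) ≈ 0.3679.

0.3679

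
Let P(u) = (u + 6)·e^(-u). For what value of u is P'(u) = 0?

P'(u) = 1·e^(-u) + (u + 6)·(-1)·e^(-u) = (-u - 5)·e^(-u). Since e^(-u) > 0, the only critical point is u = -5.
P''(-5) has the same sign as -1 < 0, so this is a local maximum.
P(-5) = (1)·e^(5) ≈ 148.4132.

-5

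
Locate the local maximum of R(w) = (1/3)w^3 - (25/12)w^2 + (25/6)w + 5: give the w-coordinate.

5/3

R'(w) = w^2 - (25/6)w + 25/6. Setting R'(w) = 0 gives w ∈ {5/3, 5/2}.
R''(w) = 2w - 25/6. R''(5/3) = -5/6 < 0 ⇒ local maximum; R''(5/2) = 5/6 > 0 ⇒ local minimum.
The local maximum is R(5/3) = 2495/324.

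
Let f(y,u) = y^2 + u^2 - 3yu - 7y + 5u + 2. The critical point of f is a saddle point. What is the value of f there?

∂f/∂y = 2y - 3u - 7 = 0 and ∂f/∂u = -3y + 2u + 5 = 0, so (y, u) = (1/5, -11/5).
The Hessian has f_{yy} = 2, f_{uu} = 2, f_{yu} = -3, giving D = -5 < 0, so the point is a saddle point.
f(1/5, -11/5) = -21/5.

-21/5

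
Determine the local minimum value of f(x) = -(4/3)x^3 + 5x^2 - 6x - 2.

f'(x) = -4x^2 + 10x - 6 = 0 at x = 1, 3/2.
Second-derivative test with f''(x) = -8x + 10: f''(1) = 2 > 0 ⇒ local minimum; f''(3/2) = -2 < 0 ⇒ local maximum.
So the local minimum value is f(1) = -13/3.

-13/3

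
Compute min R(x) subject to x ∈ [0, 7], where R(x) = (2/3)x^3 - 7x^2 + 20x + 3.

Differentiating, R'(x) = 2x^2 - 14x + 20; which vanishes at x = 2 and x = 5.
Candidates: R(0) = 3,  R(2) = 61/3,  R(5) = 34/3,  R(7) = 86/3.
The minimum over the interval is 3, attained at x = 0.

3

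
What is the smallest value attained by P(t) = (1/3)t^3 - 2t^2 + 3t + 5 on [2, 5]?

The derivative is t^2 - 4t + 3, whose only zero in [2, 5] is t = 3.
Evaluating at the critical points and endpoints: P(2) = 17/3,  P(3) = 5,  P(5) = 35/3.
The minimum over the interval is 5, attained at t = 3.

5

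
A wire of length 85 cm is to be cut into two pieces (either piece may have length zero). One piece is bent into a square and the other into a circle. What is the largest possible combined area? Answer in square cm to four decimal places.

574.9472

Let x be the length used for the square. Square side x/4; circle radius (85−x)/(2π).
A(x) = (x/4)² + π·((85−x)/(2π))² = x²/16 + (85−x)²/(4π) for 0 ≤ x ≤ 85. A'(x) = x/8 − (85−x)/(2π) = 0 gives x = 4·85/(π+4) ≈ 47.6084.
A'' > 0, so the interior critical point is a minimum; the maximum is at an endpoint. A(0) = 574.9472 and A(85) = 451.5625, so the largest area is 574.9472.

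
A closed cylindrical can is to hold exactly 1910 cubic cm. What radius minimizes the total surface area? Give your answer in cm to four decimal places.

With radius r and height h, πr²h = 1910 so h = 1910/(πr²), and S(r) = 2πr² + 2πrh = 2πr² + 2·1910/r.
S'(r) = 4πr − 2·1910/r² = 0 ⇒ r³ = 1910/(2π), so r ≈ 6.7238 and h = 2r ≈ 13.4477.
S''(r) = 4π + 4·1910/r³ > 0, so this is the minimum; S ≈ 852.1907.

6.7238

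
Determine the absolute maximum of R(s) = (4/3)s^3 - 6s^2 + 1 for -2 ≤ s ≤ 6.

Differentiating, R'(s) = 4s^2 - 12s; which vanishes at s = 0 and s = 3.
Evaluating at the critical points and endpoints: R(-2) = -101/3,  R(0) = 1,  R(3) = -17,  R(6) = 73.
The maximum over the interval is 73, attained at s = 6.

73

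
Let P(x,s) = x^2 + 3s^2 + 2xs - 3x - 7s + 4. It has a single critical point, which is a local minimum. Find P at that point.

-1/4

∂P/∂x = 2x + 2s - 3 = 0 and ∂P/∂s = 2x + 6s - 7 = 0, so (x, s) = (1/2, 1).
The Hessian has P_{xx} = 2, P_{ss} = 6, P_{xs} = 2, giving D = 8 > 0 with P_{xx} > 0, so the point is a local minimum.
P(1/2, 1) = -1/4.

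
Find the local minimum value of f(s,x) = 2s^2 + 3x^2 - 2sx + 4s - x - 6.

-81/10

∂f/∂s = 4s - 2x + 4 = 0 and ∂f/∂x = -2s + 6x - 1 = 0, so (s, x) = (-11/10, -1/5).
The Hessian has f_{ss} = 4, f_{xx} = 6, f_{sx} = -2, giving D = 20 > 0 with f_{ss} > 0, so the point is a local minimum.
f(-11/10, -1/5) = -81/10.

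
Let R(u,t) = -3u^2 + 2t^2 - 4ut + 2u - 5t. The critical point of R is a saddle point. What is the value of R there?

-107/40

∂R/∂u = -6u - 4t + 2 = 0 and ∂R/∂t = -4u + 4t - 5 = 0, so (u, t) = (-3/10, 19/20).
The Hessian has R_{uu} = -6, R_{tt} = 4, R_{ut} = -4, giving D = -40 < 0, so the point is a saddle point.
R(-3/10, 19/20) = -107/40.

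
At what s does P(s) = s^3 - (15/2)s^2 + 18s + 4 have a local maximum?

2

P'(s) = 3s^2 - 15s + 18. Setting P'(s) = 0 gives s ∈ {2, 3}.
Since P''(s) = 6s - 15, we get P''(2) = -3 < 0 ⇒ local maximum; P''(3) = 3 > 0 ⇒ local minimum.
So the local maximum value is P(2) = 18.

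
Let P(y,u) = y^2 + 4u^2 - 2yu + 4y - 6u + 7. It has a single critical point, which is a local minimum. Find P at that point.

∂P/∂y = 2y - 2u + 4 = 0 and ∂P/∂u = -2y + 8u - 6 = 0, so (y, u) = (-5/3, 1/3).
The Hessian has P_{yy} = 2, P_{uu} = 8, P_{yu} = -2, giving D = 12 > 0 with P_{yy} > 0, so the point is a local minimum.
P(-5/3, 1/3) = 8/3.

8/3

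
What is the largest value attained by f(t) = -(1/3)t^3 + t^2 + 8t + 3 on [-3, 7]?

89/3

f'(t) = -t^2 + 2t + 8, which vanishes at t = -2 and t = 4.
Evaluating at the critical points and endpoints: f(-3) = -3, f(-2) = -19/3, f(4) = 89/3, f(7) = -19/3.
Hence the absolute maximum is 89/3 at t = 4.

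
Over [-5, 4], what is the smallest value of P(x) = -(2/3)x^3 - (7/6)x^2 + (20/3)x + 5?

P'(x) = -2x^2 - (7/3)x + 20/3, which vanishes at x = -5/2 and x = 4/3.
Evaluating at the critical points and endpoints: P(-5) = 155/6,  P(-5/2) = -205/24,  P(4/3) = 829/81,  P(4) = -89/3.
So the minimum is P(4) = -89/3.

-89/3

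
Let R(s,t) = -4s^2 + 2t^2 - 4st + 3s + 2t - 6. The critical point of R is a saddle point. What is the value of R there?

-131/24

∂R/∂s = -8s - 4t + 3 = 0 and ∂R/∂t = -4s + 4t + 2 = 0, so (s, t) = (5/12, -1/12).
The Hessian has R_{ss} = -8, R_{tt} = 4, R_{st} = -4, giving D = -48 < 0, so the point is a saddle point.
R(5/12, -1/12) = -131/24.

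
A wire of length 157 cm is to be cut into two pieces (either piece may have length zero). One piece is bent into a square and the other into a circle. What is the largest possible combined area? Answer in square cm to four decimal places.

Let x be the length used for the square. Square side x/4; circle radius (157−x)/(2π).
A(x) = (x/4)² + π·((157−x)/(2π))² = x²/16 + (157−x)²/(4π) for 0 ≤ x ≤ 157. A'(x) = x/8 − (157−x)/(2π) = 0 gives x = 4·157/(π+4) ≈ 87.9356.
A'' > 0, so the interior critical point is a minimum; the maximum is at an endpoint. A(0) = 1961.5051 and A(157) = 1540.5625, so the largest area is 1961.5051.

1961.5051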